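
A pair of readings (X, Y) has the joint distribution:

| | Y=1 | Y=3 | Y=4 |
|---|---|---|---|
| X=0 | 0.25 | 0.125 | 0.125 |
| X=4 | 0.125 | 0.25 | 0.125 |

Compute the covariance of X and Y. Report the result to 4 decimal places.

0.5000

E[X] = 2,  E[Y] = 2.5
E[XY] = 5.5
Cov(X,Y) = E[XY] − E[X]E[Y] = 5.5 − (2)(2.5) = 0.5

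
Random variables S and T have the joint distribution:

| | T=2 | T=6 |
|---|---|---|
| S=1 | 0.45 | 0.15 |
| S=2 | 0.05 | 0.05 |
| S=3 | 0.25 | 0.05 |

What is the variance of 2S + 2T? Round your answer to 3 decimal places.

E[S] = 1.7,  E[T] = 3,  E[ST] = 5
var(S) = 3.7 − (1.7)² = 0.81;  var(T) = 12 − (3)² = 3
Cov(S,T) = 5 − (1.7)(3) = -0.1
var(2S + 2T) = (2)²·0.81 + (2)²·3 + 2·(2)·(2)·-0.1 = 14.44

14.440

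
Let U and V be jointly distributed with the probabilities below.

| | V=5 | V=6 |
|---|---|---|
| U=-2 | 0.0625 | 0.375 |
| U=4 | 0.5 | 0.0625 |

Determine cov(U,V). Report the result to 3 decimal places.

E[U] = 1.375,  E[V] = 5.4375
E[UV] = 6.375
cov(U,V) = E[UV] − E[U]E[V] = 6.375 − (1.375)(5.4375) = -1.1015625

-1.102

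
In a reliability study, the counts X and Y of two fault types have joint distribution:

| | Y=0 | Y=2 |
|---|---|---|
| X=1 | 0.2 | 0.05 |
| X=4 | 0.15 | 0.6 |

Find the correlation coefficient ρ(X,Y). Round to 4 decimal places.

0.5447

E[X] = 3.25,  E[Y] = 1.3
E[XY] = 4.9
cov(X,Y) = E[XY] − E[X]E[Y] = 4.9 − (3.25)(1.3) = 0.675
V(X) = 1.6875,  V(Y) = 0.91
ρ = 0.675 / √(1.6875·0.91) ≈ 0.5447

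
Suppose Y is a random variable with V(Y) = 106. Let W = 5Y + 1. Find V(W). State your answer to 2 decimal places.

2650.00

V(5Y + 1) = (5)²·V(Y) = 25·106 = 2650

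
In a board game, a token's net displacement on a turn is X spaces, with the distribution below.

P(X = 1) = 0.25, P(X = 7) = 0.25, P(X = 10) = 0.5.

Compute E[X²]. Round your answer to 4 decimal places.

E[X²] = (1)²(0.25) + (7)²(0.25) + (10)²(0.5) = 62.5

62.5000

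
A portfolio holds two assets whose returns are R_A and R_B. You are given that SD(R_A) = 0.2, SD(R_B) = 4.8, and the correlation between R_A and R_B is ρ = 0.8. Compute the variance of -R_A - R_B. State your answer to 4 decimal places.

24.6160

Var(R_A) = (0.2)² = 0.04;  Var(R_B) = (4.8)² = 23.04
Cov(R_A,R_B) = ρ·SD(R_A)·SD(R_B) = 0.8·0.2·4.8 = 0.768
Var(-R_A - R_B) = (-1)²·Var(R_A) + (-1)²·Var(R_B) + 2·(-1)·(-1)·Cov(R_A,R_B)
= 1·0.04 + 1·23.04 + 2·0.768 = 24.616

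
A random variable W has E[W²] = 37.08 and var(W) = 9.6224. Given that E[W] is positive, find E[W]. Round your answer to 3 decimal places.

5.240

(E[W])² = E[W²] − var(W) = 37.08 − 9.6224 = 27.4576
E[W] = √27.4576 = 5.24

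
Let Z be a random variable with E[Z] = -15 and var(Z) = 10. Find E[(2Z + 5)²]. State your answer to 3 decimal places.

665.000

E[2Z + 5] = 2·-15 + 5 = -25
var(2Z + 5) = (2)²·10 = 40
E[(2Z + 5)²] = var((2Z + 5)) + (E[(2Z + 5)])² = 40 + (-25)² = 665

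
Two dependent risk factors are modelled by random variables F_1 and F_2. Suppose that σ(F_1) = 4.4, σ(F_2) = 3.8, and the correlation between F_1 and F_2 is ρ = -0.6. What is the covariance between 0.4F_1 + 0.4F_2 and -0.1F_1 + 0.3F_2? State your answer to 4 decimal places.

var(F_1) = (4.4)² = 19.36;  var(F_2) = (3.8)² = 14.44
Cov(F_1,F_2) = ρ·σ(F_1)·σ(F_2) = -0.6·4.4·3.8 = -10.032
Cov(0.4F_1 + 0.4F_2, -0.1F_1 + 0.3F_2) = (0.4)(-0.1)var(F_1) + (0.4)(0.3)var(F_2) + [(0.4)(0.3) + (0.4)(-0.1)]Cov(F_1,F_2)
= -0.04·19.36 + 0.12·14.44 + 0.08·-10.032 = 0.15584

0.1558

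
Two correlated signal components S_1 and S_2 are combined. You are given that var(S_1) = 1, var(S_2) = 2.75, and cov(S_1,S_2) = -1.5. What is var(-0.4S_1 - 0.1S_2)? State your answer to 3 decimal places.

0.068

var(-0.4S_1 - 0.1S_2) = (-0.4)²·var(S_1) + (-0.1)²·var(S_2) + 2·(-0.4)·(-0.1)·cov(S_1,S_2)
= 0.16·1 + 0.01·2.75 + 0.08·-1.5 = 0.0675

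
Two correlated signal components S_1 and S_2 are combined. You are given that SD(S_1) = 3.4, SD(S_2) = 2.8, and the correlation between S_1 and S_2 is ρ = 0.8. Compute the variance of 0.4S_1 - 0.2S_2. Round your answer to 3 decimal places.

var(S_1) = (3.4)² = 11.56;  var(S_2) = (2.8)² = 7.84
cov(S_1,S_2) = ρ·SD(S_1)·SD(S_2) = 0.8·3.4·2.8 = 7.616
var(0.4S_1 - 0.2S_2) = (0.4)²·var(S_1) + (-0.2)²·var(S_2) + 2·(0.4)·(-0.2)·cov(S_1,S_2)
= 0.16·11.56 + 0.04·7.84 + -0.16·7.616 = 0.94464

0.945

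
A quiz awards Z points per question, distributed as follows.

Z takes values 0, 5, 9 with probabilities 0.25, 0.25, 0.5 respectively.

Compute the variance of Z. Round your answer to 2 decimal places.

E[Z] = (0)(0.25) + (5)(0.25) + (9)(0.5) = 5.75
E[Z²] = (0)²(0.25) + (5)²(0.25) + (9)²(0.5) = 46.75
var(Z) = E[Z²] − (E[Z])² = 46.75 − (5.75)² = 13.6875

13.69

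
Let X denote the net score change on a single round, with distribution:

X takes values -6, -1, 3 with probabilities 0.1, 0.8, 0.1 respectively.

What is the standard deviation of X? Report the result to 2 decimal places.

E[X] = (-6)(0.1) + (-1)(0.8) + (3)(0.1) = -1.1
E[X²] = (-6)²(0.1) + (-1)²(0.8) + (3)²(0.1) = 5.3
var(X) = E[X²] − (E[X])² = 5.3 − (-1.1)² = 4.09
SD(X) = √4.09 ≈ 2.02

2.02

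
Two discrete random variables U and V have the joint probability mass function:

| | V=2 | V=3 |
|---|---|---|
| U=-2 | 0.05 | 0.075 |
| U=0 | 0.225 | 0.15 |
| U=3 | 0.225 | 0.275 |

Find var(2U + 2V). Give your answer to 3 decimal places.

E[U] = 1.25,  E[V] = 2.5,  E[UV] = 3.175
var(U) = 5 − (1.25)² = 3.4375;  var(V) = 6.5 − (2.5)² = 0.25
Cov(U,V) = 3.175 − (1.25)(2.5) = 0.05
var(2U + 2V) = (2)²·3.4375 + (2)²·0.25 + 2·(2)·(2)·0.05 = 15.15

15.150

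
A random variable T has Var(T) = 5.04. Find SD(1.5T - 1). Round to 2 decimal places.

Var(1.5T - 1) = (1.5)²·5.04 = 11.34
SD(1.5T - 1) = √11.34 ≈ 3.37

3.37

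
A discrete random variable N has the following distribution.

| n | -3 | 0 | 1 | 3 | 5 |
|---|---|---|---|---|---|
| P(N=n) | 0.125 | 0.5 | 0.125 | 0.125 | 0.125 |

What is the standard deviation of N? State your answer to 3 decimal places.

2.222

E[N] = (-3)(0.125) + (0)(0.5) + (1)(0.125) + (3)(0.125) + (5)(0.125) = 0.75
E[N²] = (-3)²(0.125) + (0)²(0.5) + (1)²(0.125) + (3)²(0.125) + (5)²(0.125) = 5.5
Var(N) = E[N²] − (E[N])² = 5.5 − (0.75)² = 4.9375
SD(N) = √4.9375 ≈ 2.222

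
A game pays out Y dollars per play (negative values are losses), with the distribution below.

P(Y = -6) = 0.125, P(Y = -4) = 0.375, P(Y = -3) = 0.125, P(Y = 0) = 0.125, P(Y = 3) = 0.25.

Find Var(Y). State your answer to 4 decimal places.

10.3594

E[Y] = (-6)(0.125) + (-4)(0.375) + (-3)(0.125) + (0)(0.125) + (3)(0.25) = -1.875
E[Y²] = (-6)²(0.125) + (-4)²(0.375) + (-3)²(0.125) + (0)²(0.125) + (3)²(0.25) = 13.875
Var(Y) = E[Y²] − (E[Y])² = 13.875 − (-1.875)² = 10.359375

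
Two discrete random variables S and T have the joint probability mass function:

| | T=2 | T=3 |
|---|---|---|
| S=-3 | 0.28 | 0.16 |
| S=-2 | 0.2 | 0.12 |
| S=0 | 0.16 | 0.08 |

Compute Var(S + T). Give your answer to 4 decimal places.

E[S] = -1.96,  E[T] = 2.36,  E[ST] = -4.64
Var(S) = 5.24 − (-1.96)² = 1.3984;  Var(T) = 5.8 − (2.36)² = 0.2304
cov(S,T) = -4.64 − (-1.96)(2.36) = -0.0144
Var(S + T) = (1)²·1.3984 + (1)²·0.2304 + 2·(1)·(1)·-0.0144 = 1.6

1.6000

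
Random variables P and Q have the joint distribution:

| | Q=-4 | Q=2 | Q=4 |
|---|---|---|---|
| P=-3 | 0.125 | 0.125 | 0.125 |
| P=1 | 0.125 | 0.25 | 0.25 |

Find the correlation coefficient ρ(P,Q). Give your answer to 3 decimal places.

0.143

E[P] = -0.5,  E[Q] = 1.25
E[PQ] = 0.25
Cov(P,Q) = E[PQ] − E[P]E[Q] = 0.25 − (-0.5)(1.25) = 0.875
V(P) = 3.75,  V(Q) = 9.9375
ρ = 0.875 / √(3.75·9.9375) ≈ 0.143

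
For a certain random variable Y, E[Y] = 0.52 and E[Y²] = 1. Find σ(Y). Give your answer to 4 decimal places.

Var(Y) = 1 − (0.52)² = 0.7296
σ(Y) = √0.7296 ≈ 0.8542

0.8542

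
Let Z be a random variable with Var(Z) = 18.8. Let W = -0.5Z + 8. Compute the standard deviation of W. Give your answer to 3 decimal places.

2.168

Var(-0.5Z + 8) = (-0.5)²·18.8 = 4.7
SD(W) = √4.7 ≈ 2.168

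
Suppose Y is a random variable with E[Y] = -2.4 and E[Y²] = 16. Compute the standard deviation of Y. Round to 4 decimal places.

V(Y) = 16 − (-2.4)² = 10.24
SD(Y) = √10.24 ≈ 3.2000

3.2000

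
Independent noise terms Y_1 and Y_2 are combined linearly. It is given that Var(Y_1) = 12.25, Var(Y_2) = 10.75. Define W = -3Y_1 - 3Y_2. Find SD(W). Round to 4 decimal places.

By independence, Var(W) = (-3)²Var(Y_1) + (-3)²Var(Y_2)
= (-3)²·12.25 + (-3)²·10.75 = 207
SD(W) = √207 ≈ 14.3875

14.3875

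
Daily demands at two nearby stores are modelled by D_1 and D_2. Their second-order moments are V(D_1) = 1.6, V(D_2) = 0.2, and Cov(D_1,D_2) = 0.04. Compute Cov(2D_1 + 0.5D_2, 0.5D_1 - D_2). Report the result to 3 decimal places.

1.430

Cov(2D_1 + 0.5D_2, 0.5D_1 - D_2) = (2)(0.5)V(D_1) + (0.5)(-1)V(D_2) + [(2)(-1) + (0.5)(0.5)]Cov(D_1,D_2)
= 1·1.6 + -0.5·0.2 + -1.75·0.04 = 1.43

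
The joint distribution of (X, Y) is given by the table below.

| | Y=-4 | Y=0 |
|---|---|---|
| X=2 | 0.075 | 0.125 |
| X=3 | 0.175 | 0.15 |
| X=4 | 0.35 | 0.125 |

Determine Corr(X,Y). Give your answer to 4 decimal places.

-0.2900

E[X] = 3.275,  E[Y] = -2.4
E[XY] = -8.3
Cov(X,Y) = E[XY] − E[X]E[Y] = -8.3 − (3.275)(-2.4) = -0.44
Var(X) = 0.599375,  Var(Y) = 3.84
ρ = -0.44 / √(0.599375·3.84) ≈ -0.2900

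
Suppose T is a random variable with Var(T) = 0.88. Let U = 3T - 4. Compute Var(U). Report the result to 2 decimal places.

7.92

Var(3T - 4) = (3)²·Var(T) = 9·0.88 = 7.92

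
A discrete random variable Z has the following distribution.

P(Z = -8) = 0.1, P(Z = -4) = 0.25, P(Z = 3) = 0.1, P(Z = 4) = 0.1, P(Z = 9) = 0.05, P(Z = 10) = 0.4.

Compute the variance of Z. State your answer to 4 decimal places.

45.7275

E[Z] = (-8)(0.1) + (-4)(0.25) + (3)(0.1) + (4)(0.1) + (9)(0.05) + (10)(0.4) = 3.35
E[Z²] = (-8)²(0.1) + (-4)²(0.25) + (3)²(0.1) + (4)²(0.1) + (9)²(0.05) + (10)²(0.4) = 56.95
Var(Z) = E[Z²] − (E[Z])² = 56.95 − (3.35)² = 45.7275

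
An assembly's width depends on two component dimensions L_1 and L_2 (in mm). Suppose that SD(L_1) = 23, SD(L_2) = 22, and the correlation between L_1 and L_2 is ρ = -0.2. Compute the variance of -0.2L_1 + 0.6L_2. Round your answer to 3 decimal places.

219.688

Var(L_1) = (23)² = 529;  Var(L_2) = (22)² = 484
Cov(L_1,L_2) = ρ·SD(L_1)·SD(L_2) = -0.2·23·22 = -101.2
Var(-0.2L_1 + 0.6L_2) = (-0.2)²·Var(L_1) + (0.6)²·Var(L_2) + 2·(-0.2)·(0.6)·Cov(L_1,L_2)
= 0.04·529 + 0.36·484 + -0.24·-101.2 = 219.688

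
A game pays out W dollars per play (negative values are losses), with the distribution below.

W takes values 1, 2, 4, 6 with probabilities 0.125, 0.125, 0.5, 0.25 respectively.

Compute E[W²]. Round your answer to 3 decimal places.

E[W²] = (1)²(0.125) + (2)²(0.125) + (4)²(0.5) + (6)²(0.25) = 17.625

17.625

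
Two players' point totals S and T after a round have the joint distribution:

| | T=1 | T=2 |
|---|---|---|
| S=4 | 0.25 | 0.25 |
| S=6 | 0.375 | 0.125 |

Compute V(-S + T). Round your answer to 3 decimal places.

1.484

E[S] = 5,  E[T] = 1.375,  E[ST] = 6.75
V(S) = 26 − (5)² = 1;  V(T) = 2.125 − (1.375)² = 0.234375
Cov(S,T) = 6.75 − (5)(1.375) = -0.125
V(-S + T) = (-1)²·1 + (1)²·0.234375 + 2·(-1)·(1)·-0.125 = 1.484375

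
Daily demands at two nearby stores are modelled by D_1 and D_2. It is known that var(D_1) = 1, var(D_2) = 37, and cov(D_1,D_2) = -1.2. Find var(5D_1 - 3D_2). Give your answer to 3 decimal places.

var(5D_1 - 3D_2) = (5)²·var(D_1) + (-3)²·var(D_2) + 2·(5)·(-3)·cov(D_1,D_2)
= 25·1 + 9·37 + -30·-1.2 = 394

394.000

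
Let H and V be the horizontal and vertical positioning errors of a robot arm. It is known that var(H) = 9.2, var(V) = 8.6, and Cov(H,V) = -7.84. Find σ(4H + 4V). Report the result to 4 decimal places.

var(4H + 4V) = (4)²·var(H) + (4)²·var(V) + 2·(4)·(4)·Cov(H,V)
= 16·9.2 + 16·8.6 + 32·-7.84 = 33.92
σ(4H + 4V) = √33.92 ≈ 5.8241

5.8241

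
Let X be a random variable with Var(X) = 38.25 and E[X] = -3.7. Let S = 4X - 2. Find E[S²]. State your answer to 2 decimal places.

894.24

E[4X - 2] = 4·-3.7 − 2 = -16.8
Var(4X - 2) = (4)²·38.25 = 612
E[S²] = Var(S) + (E[S])² = 612 + (-16.8)² = 894.24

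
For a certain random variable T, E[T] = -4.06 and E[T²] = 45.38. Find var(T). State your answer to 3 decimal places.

28.896

var(T) = 45.38 − (-4.06)² = 28.8964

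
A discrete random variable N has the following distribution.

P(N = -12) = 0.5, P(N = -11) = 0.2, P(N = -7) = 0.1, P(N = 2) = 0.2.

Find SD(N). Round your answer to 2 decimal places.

E[N] = (-12)(0.5) + (-11)(0.2) + (-7)(0.1) + (2)(0.2) = -8.5
E[N²] = (-12)²(0.5) + (-11)²(0.2) + (-7)²(0.1) + (2)²(0.2) = 101.9
Var(N) = E[N²] − (E[N])² = 101.9 − (-8.5)² = 29.65
SD(N) = √29.65 ≈ 5.45

5.45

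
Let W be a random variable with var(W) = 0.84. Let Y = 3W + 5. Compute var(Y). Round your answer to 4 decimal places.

7.5600

var(3W + 5) = (3)²·var(W) = 9·0.84 = 7.56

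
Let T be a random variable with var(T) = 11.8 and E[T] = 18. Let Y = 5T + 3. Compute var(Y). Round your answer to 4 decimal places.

var(5T + 3) = (5)²·var(T) = 25·11.8 = 295

295.0000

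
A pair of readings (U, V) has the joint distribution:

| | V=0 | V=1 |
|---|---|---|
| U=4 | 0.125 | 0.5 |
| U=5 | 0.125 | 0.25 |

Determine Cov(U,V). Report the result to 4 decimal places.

-0.0313

E[U] = 4.375,  E[V] = 0.75
E[UV] = 3.25
Cov(U,V) = E[UV] − E[U]E[V] = 3.25 − (4.375)(0.75) = -0.03125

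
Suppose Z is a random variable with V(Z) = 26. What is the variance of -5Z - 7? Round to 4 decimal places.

V(-5Z - 7) = (-5)²·V(Z) = 25·26 = 650

650.0000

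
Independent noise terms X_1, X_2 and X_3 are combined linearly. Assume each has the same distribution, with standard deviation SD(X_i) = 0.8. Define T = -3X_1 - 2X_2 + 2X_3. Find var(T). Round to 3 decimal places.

var(X_i) = (0.8)² = 0.64
By independence, var(T) = (-3)²var(X_1) + (-2)²var(X_2) + (2)²var(X_3)
= (-3)²·0.64 + (-2)²·0.64 + (2)²·0.64 = 10.88

10.880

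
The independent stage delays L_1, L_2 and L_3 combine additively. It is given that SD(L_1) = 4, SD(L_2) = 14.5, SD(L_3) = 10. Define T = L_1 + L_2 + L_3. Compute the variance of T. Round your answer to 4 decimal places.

Var(L_1) = 16, Var(L_2) = 210.25, Var(L_3) = 100
By independence, Var(T) = (1)²Var(L_1) + (1)²Var(L_2) + (1)²Var(L_3)
= (1)²·16 + (1)²·210.25 + (1)²·100 = 326.25

326.2500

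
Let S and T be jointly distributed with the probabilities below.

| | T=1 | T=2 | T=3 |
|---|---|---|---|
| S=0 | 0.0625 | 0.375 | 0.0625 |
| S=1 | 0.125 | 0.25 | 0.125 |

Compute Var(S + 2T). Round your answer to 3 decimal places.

1.750

E[S] = 0.5,  E[T] = 2,  E[ST] = 1
Var(S) = 0.5 − (0.5)² = 0.25;  Var(T) = 4.375 − (2)² = 0.375
Cov(S,T) = 1 − (0.5)(2) = 0
Var(S + 2T) = (1)²·0.25 + (2)²·0.375 + 2·(1)·(2)·0 = 1.75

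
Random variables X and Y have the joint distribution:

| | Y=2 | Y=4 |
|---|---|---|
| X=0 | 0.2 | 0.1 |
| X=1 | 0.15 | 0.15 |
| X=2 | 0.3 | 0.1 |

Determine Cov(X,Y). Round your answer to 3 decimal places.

E[X] = 1.1,  E[Y] = 2.7
E[XY] = 2.9
Cov(X,Y) = E[XY] − E[X]E[Y] = 2.9 − (1.1)(2.7) = -0.07

-0.070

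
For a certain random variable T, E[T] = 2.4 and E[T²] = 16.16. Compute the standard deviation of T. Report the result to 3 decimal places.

3.225

Var(T) = 16.16 − (2.4)² = 10.4
SD(T) = √10.4 ≈ 3.225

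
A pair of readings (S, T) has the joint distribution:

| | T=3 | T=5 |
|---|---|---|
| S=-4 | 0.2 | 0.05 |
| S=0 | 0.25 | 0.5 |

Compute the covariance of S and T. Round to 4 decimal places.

0.7000

E[S] = -1,  E[T] = 4.1
E[ST] = -3.4
Cov(S,T) = E[ST] − E[S]E[T] = -3.4 − (-1)(4.1) = 0.7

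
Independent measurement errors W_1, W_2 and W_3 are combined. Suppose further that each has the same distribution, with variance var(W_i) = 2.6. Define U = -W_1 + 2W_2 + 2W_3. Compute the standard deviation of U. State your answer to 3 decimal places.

By independence, var(U) = (-1)²var(W_1) + (2)²var(W_2) + (2)²var(W_3)
= (-1)²·2.6 + (2)²·2.6 + (2)²·2.6 = 23.4
SD(U) = √23.4 ≈ 4.837

4.837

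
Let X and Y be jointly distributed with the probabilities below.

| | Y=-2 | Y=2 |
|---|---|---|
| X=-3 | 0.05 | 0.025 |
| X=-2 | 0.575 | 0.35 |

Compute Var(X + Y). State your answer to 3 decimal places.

E[X] = -2.075,  E[Y] = -0.5,  E[XY] = 1.05
Var(X) = 4.375 − (-2.075)² = 0.069375;  Var(Y) = 4 − (-0.5)² = 3.75
cov(X,Y) = 1.05 − (-2.075)(-0.5) = 0.0125
Var(X + Y) = (1)²·0.069375 + (1)²·3.75 + 2·(1)·(1)·0.0125 = 3.844375

3.844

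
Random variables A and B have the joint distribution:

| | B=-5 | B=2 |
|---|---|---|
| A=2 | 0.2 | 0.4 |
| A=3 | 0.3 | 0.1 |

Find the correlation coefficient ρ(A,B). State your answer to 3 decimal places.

-0.408

E[A] = 2.4,  E[B] = -1.5
E[AB] = -4.3
cov(A,B) = E[AB] − E[A]E[B] = -4.3 − (2.4)(-1.5) = -0.7
V(A) = 0.24,  V(B) = 12.25
ρ = -0.7 / √(0.24·12.25) ≈ -0.408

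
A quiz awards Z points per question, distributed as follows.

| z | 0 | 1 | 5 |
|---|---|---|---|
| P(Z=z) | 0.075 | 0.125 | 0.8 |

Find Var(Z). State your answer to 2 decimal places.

E[Z] = (0)(0.075) + (1)(0.125) + (5)(0.8) = 4.125
E[Z²] = (0)²(0.075) + (1)²(0.125) + (5)²(0.8) = 20.125
Var(Z) = E[Z²] − (E[Z])² = 20.125 − (4.125)² = 3.109375

3.11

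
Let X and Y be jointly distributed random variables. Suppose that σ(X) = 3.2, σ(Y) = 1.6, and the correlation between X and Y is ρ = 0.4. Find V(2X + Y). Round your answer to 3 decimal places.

V(X) = (3.2)² = 10.24;  V(Y) = (1.6)² = 2.56
Cov(X,Y) = ρ·σ(X)·σ(Y) = 0.4·3.2·1.6 = 2.048
V(2X + Y) = (2)²·V(X) + (1)²·V(Y) + 2·(2)·(1)·Cov(X,Y)
= 4·10.24 + 1·2.56 + 4·2.048 = 51.712

51.712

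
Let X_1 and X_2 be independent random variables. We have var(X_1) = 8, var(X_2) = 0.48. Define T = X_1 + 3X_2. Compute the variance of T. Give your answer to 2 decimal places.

12.32

By independence, var(T) = (1)²var(X_1) + (3)²var(X_2)
= (1)²·8 + (3)²·0.48 = 12.32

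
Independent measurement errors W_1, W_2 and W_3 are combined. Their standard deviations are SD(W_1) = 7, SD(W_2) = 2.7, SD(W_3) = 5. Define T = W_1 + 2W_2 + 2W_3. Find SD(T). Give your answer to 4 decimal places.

13.3477

V(W_1) = 49, V(W_2) = 7.29, V(W_3) = 25
By independence, V(T) = (1)²V(W_1) + (2)²V(W_2) + (2)²V(W_3)
= (1)²·49 + (2)²·7.29 + (2)²·25 = 178.16
SD(T) = √178.16 ≈ 13.3477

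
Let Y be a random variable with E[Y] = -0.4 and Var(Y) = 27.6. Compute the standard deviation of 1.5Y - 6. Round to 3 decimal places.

Var(1.5Y - 6) = (1.5)²·27.6 = 62.1
SD(1.5Y - 6) = √62.1 ≈ 7.880

7.880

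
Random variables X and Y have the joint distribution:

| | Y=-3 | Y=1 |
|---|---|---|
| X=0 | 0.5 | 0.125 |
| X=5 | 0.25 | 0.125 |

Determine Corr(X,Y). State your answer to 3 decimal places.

0.149

E[X] = 1.875,  E[Y] = -2
E[XY] = -3.125
Cov(X,Y) = E[XY] − E[X]E[Y] = -3.125 − (1.875)(-2) = 0.625
V(X) = 5.859375,  V(Y) = 3
ρ = 0.625 / √(5.859375·3) ≈ 0.149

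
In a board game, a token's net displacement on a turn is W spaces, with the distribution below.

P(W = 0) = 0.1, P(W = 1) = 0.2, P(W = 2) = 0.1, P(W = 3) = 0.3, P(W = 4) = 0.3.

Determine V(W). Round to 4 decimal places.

1.8500

E[W] = (0)(0.1) + (1)(0.2) + (2)(0.1) + (3)(0.3) + (4)(0.3) = 2.5
E[W²] = (0)²(0.1) + (1)²(0.2) + (2)²(0.1) + (3)²(0.3) + (4)²(0.3) = 8.1
V(W) = E[W²] − (E[W])² = 8.1 − (2.5)² = 1.85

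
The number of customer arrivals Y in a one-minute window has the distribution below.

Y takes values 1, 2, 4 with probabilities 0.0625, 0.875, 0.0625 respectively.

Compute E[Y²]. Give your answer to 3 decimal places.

E[Y²] = (1)²(0.0625) + (2)²(0.875) + (4)²(0.0625) = 4.5625

4.563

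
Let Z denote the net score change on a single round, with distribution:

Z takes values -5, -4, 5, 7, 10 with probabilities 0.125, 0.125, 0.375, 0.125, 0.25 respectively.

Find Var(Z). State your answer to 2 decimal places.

E[Z] = (-5)(0.125) + (-4)(0.125) + (5)(0.375) + (7)(0.125) + (10)(0.25) = 4.125
E[Z²] = (-5)²(0.125) + (-4)²(0.125) + (5)²(0.375) + (7)²(0.125) + (10)²(0.25) = 45.625
Var(Z) = E[Z²] − (E[Z])² = 45.625 − (4.125)² = 28.609375

28.61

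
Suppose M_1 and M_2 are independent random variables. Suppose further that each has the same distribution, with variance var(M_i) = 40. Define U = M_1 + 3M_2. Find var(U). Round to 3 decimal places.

400.000

By independence, var(U) = (1)²var(M_1) + (3)²var(M_2)
= (1)²·40 + (3)²·40 = 400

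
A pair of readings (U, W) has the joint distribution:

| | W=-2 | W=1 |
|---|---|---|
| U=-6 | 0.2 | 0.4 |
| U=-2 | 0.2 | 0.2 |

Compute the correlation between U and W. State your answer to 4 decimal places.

-0.1667

E[U] = -4.4,  E[W] = -0.2
E[UW] = 0.4
Cov(U,W) = E[UW] − E[U]E[W] = 0.4 − (-4.4)(-0.2) = -0.48
V(U) = 3.84,  V(W) = 2.16
ρ = -0.48 / √(3.84·2.16) ≈ -0.1667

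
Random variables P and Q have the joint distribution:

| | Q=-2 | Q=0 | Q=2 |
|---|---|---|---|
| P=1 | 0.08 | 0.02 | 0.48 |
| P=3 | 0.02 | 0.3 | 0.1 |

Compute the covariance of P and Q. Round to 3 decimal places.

E[P] = 1.84,  E[Q] = 0.96
E[PQ] = 1.28
Cov(P,Q) = E[PQ] − E[P]E[Q] = 1.28 − (1.84)(0.96) = -0.4864

-0.486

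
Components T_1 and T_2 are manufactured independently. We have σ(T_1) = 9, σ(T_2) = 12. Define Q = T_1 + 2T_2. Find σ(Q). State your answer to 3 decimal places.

Var(T_1) = 81, Var(T_2) = 144
By independence, Var(Q) = (1)²Var(T_1) + (2)²Var(T_2)
= (1)²·81 + (2)²·144 = 657
σ(Q) = √657 ≈ 25.632

25.632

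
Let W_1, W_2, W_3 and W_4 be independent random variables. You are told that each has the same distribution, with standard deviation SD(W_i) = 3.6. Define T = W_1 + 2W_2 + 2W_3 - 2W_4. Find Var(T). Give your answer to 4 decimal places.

168.4800

Var(W_i) = (3.6)² = 12.96
By independence, Var(T) = (1)²Var(W_1) + (2)²Var(W_2) + (2)²Var(W_3) + (-2)²Var(W_4)
= (1)²·12.96 + (2)²·12.96 + (2)²·12.96 + (-2)²·12.96 = 168.48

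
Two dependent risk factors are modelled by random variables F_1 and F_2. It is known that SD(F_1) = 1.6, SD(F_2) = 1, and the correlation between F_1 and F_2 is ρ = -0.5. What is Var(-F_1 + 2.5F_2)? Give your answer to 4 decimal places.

12.8100

Var(F_1) = (1.6)² = 2.56;  Var(F_2) = (1)² = 1
cov(F_1,F_2) = ρ·SD(F_1)·SD(F_2) = -0.5·1.6·1 = -0.8
Var(-F_1 + 2.5F_2) = (-1)²·Var(F_1) + (2.5)²·Var(F_2) + 2·(-1)·(2.5)·cov(F_1,F_2)
= 1·2.56 + 6.25·1 + -5·-0.8 = 12.81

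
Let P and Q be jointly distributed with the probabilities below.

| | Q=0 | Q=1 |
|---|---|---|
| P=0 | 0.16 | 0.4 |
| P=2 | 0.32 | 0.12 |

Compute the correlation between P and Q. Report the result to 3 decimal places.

-0.439

E[P] = 0.88,  E[Q] = 0.52
E[PQ] = 0.24
Cov(P,Q) = E[PQ] − E[P]E[Q] = 0.24 − (0.88)(0.52) = -0.2176
Var(P) = 0.9856,  Var(Q) = 0.2496
ρ = -0.2176 / √(0.9856·0.2496) ≈ -0.439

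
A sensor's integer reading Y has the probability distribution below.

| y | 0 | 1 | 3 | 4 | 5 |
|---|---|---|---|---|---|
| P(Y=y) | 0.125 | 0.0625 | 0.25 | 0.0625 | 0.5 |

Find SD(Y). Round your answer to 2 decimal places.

E[Y] = (0)(0.125) + (1)(0.0625) + (3)(0.25) + (4)(0.0625) + (5)(0.5) = 3.5625
E[Y²] = (0)²(0.125) + (1)²(0.0625) + (3)²(0.25) + (4)²(0.0625) + (5)²(0.5) = 15.8125
Var(Y) = E[Y²] − (E[Y])² = 15.8125 − (3.5625)² = 3.12109375
SD(Y) = √3.12109375 ≈ 1.77

1.77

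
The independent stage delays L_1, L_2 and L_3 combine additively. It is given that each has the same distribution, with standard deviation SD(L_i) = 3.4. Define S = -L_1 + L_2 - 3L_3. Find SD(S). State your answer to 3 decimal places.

var(L_i) = (3.4)² = 11.56
By independence, var(S) = (-1)²var(L_1) + (1)²var(L_2) + (-3)²var(L_3)
= (-1)²·11.56 + (1)²·11.56 + (-3)²·11.56 = 127.16
SD(S) = √127.16 ≈ 11.277

11.277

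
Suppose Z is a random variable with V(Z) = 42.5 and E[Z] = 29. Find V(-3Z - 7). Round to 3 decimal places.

V(-3Z - 7) = (-3)²·V(Z) = 9·42.5 = 382.5

382.500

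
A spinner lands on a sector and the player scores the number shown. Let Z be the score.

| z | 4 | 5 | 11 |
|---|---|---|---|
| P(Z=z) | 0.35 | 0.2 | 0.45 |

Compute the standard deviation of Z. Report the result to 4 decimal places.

3.3208

E[Z] = (4)(0.35) + (5)(0.2) + (11)(0.45) = 7.35
E[Z²] = (4)²(0.35) + (5)²(0.2) + (11)²(0.45) = 65.05
Var(Z) = E[Z²] − (E[Z])² = 65.05 − (7.35)² = 11.0275
SD(Z) = √11.0275 ≈ 3.3208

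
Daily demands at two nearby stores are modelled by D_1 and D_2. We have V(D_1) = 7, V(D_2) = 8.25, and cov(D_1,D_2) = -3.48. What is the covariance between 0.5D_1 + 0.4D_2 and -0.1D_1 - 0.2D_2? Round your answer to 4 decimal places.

-0.5228

cov(0.5D_1 + 0.4D_2, -0.1D_1 - 0.2D_2) = (0.5)(-0.1)V(D_1) + (0.4)(-0.2)V(D_2) + [(0.5)(-0.2) + (0.4)(-0.1)]cov(D_1,D_2)
= -0.05·7 + -0.08·8.25 + -0.14·-3.48 = -0.5228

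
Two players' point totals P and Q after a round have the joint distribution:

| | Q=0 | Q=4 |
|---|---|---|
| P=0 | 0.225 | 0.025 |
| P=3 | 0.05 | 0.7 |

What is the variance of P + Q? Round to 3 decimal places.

E[P] = 2.25,  E[Q] = 2.9,  E[PQ] = 8.4
var(P) = 6.75 − (2.25)² = 1.6875;  var(Q) = 11.6 − (2.9)² = 3.19
cov(P,Q) = 8.4 − (2.25)(2.9) = 1.875
var(P + Q) = (1)²·1.6875 + (1)²·3.19 + 2·(1)·(1)·1.875 = 8.6275

8.628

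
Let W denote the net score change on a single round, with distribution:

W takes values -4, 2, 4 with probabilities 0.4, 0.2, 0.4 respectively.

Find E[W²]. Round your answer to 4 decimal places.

E[W²] = (-4)²(0.4) + (2)²(0.2) + (4)²(0.4) = 13.6

13.6000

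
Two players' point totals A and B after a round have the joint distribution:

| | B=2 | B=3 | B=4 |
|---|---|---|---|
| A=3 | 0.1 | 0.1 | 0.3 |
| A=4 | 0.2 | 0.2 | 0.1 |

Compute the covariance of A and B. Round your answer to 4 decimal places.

-0.1500

E[A] = 3.5,  E[B] = 3.1
E[AB] = 10.7
Cov(A,B) = E[AB] − E[A]E[B] = 10.7 − (3.5)(3.1) = -0.15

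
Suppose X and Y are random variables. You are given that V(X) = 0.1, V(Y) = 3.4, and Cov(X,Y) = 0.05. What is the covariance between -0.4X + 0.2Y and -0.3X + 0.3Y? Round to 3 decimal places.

Cov(-0.4X + 0.2Y, -0.3X + 0.3Y) = (-0.4)(-0.3)V(X) + (0.2)(0.3)V(Y) + [(-0.4)(0.3) + (0.2)(-0.3)]Cov(X,Y)
= 0.12·0.1 + 0.06·3.4 + -0.18·0.05 = 0.207

0.207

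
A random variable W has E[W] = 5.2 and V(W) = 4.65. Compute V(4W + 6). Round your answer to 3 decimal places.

74.400

V(4W + 6) = (4)²·V(W) = 16·4.65 = 74.4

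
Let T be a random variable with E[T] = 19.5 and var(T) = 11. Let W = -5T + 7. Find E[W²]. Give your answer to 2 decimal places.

8465.25

E[-5T + 7] = -5·19.5 + 7 = -90.5
var(-5T + 7) = (-5)²·11 = 275
E[W²] = var(W) + (E[W])² = 275 + (-90.5)² = 8465.25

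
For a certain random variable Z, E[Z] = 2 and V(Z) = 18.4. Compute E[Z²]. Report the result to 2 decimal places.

E[Z²] = V(Z) + (E[Z])² = 18.4 + (2)² = 22.4

22.40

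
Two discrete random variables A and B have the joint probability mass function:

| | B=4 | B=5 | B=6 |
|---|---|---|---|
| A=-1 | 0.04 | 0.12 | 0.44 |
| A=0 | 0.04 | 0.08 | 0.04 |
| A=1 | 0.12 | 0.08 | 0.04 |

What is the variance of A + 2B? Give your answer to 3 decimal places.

E[A] = -0.36,  E[B] = 5.32,  E[AB] = -2.28
var(A) = 0.84 − (-0.36)² = 0.7104;  var(B) = 28.92 − (5.32)² = 0.6176
Cov(A,B) = -2.28 − (-0.36)(5.32) = -0.3648
var(A + 2B) = (1)²·0.7104 + (2)²·0.6176 + 2·(1)·(2)·-0.3648 = 1.7216

1.722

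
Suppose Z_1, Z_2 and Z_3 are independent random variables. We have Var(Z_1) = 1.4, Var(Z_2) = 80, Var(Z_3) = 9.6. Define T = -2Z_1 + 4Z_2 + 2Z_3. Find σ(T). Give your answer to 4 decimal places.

36.3868

By independence, Var(T) = (-2)²Var(Z_1) + (4)²Var(Z_2) + (2)²Var(Z_3)
= (-2)²·1.4 + (4)²·80 + (2)²·9.6 = 1324
σ(T) = √1324 ≈ 36.3868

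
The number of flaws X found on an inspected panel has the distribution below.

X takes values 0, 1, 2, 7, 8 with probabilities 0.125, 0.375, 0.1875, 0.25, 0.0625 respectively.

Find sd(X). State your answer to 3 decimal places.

2.894

E[X] = (0)(0.125) + (1)(0.375) + (2)(0.1875) + (7)(0.25) + (8)(0.0625) = 3
E[X²] = (0)²(0.125) + (1)²(0.375) + (2)²(0.1875) + (7)²(0.25) + (8)²(0.0625) = 17.375
var(X) = E[X²] − (E[X])² = 17.375 − (3)² = 8.375
sd(X) = √8.375 ≈ 2.894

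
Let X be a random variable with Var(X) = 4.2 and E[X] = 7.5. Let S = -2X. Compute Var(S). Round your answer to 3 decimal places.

Var(-2X) = (-2)²·Var(X) = 4·4.2 = 16.8

16.800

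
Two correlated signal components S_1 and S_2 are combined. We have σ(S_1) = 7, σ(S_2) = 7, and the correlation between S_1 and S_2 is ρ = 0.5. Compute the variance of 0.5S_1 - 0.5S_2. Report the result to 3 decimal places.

12.250

Var(S_1) = (7)² = 49;  Var(S_2) = (7)² = 49
Cov(S_1,S_2) = ρ·σ(S_1)·σ(S_2) = 0.5·7·7 = 24.5
Var(0.5S_1 - 0.5S_2) = (0.5)²·Var(S_1) + (-0.5)²·Var(S_2) + 2·(0.5)·(-0.5)·Cov(S_1,S_2)
= 0.25·49 + 0.25·49 + -0.5·24.5 = 12.25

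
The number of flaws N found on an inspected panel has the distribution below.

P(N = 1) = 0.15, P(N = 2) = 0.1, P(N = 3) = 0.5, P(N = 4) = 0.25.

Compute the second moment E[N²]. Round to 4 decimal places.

9.0500

E[N²] = (1)²(0.15) + (2)²(0.1) + (3)²(0.5) + (4)²(0.25) = 9.05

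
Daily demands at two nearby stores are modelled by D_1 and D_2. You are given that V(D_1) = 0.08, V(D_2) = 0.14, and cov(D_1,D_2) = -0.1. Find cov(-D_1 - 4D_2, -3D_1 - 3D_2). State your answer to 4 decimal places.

0.4200

cov(-D_1 - 4D_2, -3D_1 - 3D_2) = (-1)(-3)V(D_1) + (-4)(-3)V(D_2) + [(-1)(-3) + (-4)(-3)]cov(D_1,D_2)
= 3·0.08 + 12·0.14 + 15·-0.1 = 0.42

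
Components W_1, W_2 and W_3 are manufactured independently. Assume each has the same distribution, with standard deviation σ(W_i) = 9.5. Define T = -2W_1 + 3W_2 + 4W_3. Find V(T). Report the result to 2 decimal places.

V(W_i) = (9.5)² = 90.25
By independence, V(T) = (-2)²V(W_1) + (3)²V(W_2) + (4)²V(W_3)
= (-2)²·90.25 + (3)²·90.25 + (4)²·90.25 = 2617.25

2617.25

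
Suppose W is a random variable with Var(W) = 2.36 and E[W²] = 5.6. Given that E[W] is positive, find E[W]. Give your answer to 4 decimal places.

1.8000

(E[W])² = E[W²] − Var(W) = 5.6 − 2.36 = 3.24
E[W] = √3.24 = 1.8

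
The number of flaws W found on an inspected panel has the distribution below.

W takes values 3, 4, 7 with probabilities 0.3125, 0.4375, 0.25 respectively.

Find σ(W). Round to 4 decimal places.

1.5398

E[W] = (3)(0.3125) + (4)(0.4375) + (7)(0.25) = 4.4375
E[W²] = (3)²(0.3125) + (4)²(0.4375) + (7)²(0.25) = 22.0625
V(W) = E[W²] − (E[W])² = 22.0625 − (4.4375)² = 2.37109375
σ(W) = √2.37109375 ≈ 1.5398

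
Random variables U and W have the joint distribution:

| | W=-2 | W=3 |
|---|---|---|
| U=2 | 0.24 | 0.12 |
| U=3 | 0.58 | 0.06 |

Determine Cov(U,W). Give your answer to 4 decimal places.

-0.2760

E[U] = 2.64,  E[W] = -1.1
E[UW] = -3.18
Cov(U,W) = E[UW] − E[U]E[W] = -3.18 − (2.64)(-1.1) = -0.276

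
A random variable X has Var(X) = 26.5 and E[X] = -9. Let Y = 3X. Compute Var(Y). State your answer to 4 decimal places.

238.5000

Var(3X) = (3)²·Var(X) = 9·26.5 = 238.5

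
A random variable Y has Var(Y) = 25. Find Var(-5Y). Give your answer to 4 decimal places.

625.0000

Var(-5Y) = (-5)²·Var(Y) = 25·25 = 625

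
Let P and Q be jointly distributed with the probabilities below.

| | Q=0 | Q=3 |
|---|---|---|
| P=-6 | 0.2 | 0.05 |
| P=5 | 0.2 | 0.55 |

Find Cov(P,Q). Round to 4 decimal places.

3.3000

E[P] = 2.25,  E[Q] = 1.8
E[PQ] = 7.35
Cov(P,Q) = E[PQ] − E[P]E[Q] = 7.35 − (2.25)(1.8) = 3.3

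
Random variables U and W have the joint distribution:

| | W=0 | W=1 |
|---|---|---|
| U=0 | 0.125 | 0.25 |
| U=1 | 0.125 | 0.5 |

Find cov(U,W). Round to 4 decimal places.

E[U] = 0.625,  E[W] = 0.75
E[UW] = 0.5
cov(U,W) = E[UW] − E[U]E[W] = 0.5 − (0.625)(0.75) = 0.03125

0.0313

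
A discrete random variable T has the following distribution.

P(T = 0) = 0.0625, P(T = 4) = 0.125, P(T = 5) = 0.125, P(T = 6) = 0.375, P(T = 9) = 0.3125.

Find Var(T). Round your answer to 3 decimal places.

5.652

E[T] = (0)(0.0625) + (4)(0.125) + (5)(0.125) + (6)(0.375) + (9)(0.3125) = 6.1875
E[T²] = (0)²(0.0625) + (4)²(0.125) + (5)²(0.125) + (6)²(0.375) + (9)²(0.3125) = 43.9375
Var(T) = E[T²] − (E[T])² = 43.9375 − (6.1875)² = 5.65234375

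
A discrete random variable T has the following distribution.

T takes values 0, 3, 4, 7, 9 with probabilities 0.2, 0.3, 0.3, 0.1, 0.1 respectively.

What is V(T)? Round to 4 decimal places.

6.8100

E[T] = (0)(0.2) + (3)(0.3) + (4)(0.3) + (7)(0.1) + (9)(0.1) = 3.7
E[T²] = (0)²(0.2) + (3)²(0.3) + (4)²(0.3) + (7)²(0.1) + (9)²(0.1) = 20.5
V(T) = E[T²] − (E[T])² = 20.5 − (3.7)² = 6.81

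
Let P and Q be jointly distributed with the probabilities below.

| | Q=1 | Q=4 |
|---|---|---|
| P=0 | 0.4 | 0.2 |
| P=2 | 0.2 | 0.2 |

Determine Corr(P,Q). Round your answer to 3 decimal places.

E[P] = 0.8,  E[Q] = 2.2
E[PQ] = 2
Cov(P,Q) = E[PQ] − E[P]E[Q] = 2 − (0.8)(2.2) = 0.24
var(P) = 0.96,  var(Q) = 2.16
ρ = 0.24 / √(0.96·2.16) ≈ 0.167

0.167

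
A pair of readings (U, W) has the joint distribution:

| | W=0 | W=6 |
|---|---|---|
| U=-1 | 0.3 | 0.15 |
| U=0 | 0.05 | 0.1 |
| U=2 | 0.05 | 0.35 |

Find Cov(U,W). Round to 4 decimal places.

2.0400

E[U] = 0.35,  E[W] = 3.6
E[UW] = 3.3
Cov(U,W) = E[UW] − E[U]E[W] = 3.3 − (0.35)(3.6) = 2.04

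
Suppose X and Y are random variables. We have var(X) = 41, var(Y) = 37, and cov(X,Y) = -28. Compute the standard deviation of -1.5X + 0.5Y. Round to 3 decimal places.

var(-1.5X + 0.5Y) = (-1.5)²·var(X) + (0.5)²·var(Y) + 2·(-1.5)·(0.5)·cov(X,Y)
= 2.25·41 + 0.25·37 + -1.5·-28 = 143.5
SD(-1.5X + 0.5Y) = √143.5 ≈ 11.979

11.979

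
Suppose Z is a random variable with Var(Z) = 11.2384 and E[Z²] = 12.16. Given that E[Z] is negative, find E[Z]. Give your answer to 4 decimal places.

(E[Z])² = E[Z²] − Var(Z) = 12.16 − 11.2384 = 0.9216
E[Z] = −√0.9216 = -0.96

-0.9600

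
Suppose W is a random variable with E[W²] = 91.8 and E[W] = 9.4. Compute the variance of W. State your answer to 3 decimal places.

var(W) = 91.8 − (9.4)² = 3.44

3.440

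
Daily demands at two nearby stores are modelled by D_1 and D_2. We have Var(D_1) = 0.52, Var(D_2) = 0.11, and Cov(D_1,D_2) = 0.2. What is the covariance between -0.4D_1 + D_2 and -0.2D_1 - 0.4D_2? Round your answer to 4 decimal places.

Cov(-0.4D_1 + D_2, -0.2D_1 - 0.4D_2) = (-0.4)(-0.2)Var(D_1) + (1)(-0.4)Var(D_2) + [(-0.4)(-0.4) + (1)(-0.2)]Cov(D_1,D_2)
= 0.08·0.52 + -0.4·0.11 + -0.04·0.2 = -0.0104

-0.0104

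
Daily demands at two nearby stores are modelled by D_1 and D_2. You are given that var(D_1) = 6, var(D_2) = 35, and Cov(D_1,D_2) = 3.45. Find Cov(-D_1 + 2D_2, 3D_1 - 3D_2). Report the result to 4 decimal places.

-196.9500

Cov(-D_1 + 2D_2, 3D_1 - 3D_2) = (-1)(3)var(D_1) + (2)(-3)var(D_2) + [(-1)(-3) + (2)(3)]Cov(D_1,D_2)
= -3·6 + -6·35 + 9·3.45 = -196.95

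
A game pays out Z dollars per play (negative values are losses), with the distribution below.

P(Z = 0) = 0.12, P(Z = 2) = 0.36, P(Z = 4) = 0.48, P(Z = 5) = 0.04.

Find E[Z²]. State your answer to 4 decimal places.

E[Z²] = (0)²(0.12) + (2)²(0.36) + (4)²(0.48) + (5)²(0.04) = 10.12

10.1200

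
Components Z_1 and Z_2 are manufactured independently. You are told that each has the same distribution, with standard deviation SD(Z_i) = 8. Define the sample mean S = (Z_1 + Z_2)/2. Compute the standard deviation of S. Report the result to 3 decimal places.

5.657

Var(Z_i) = (8)² = 64
By independence, Var(S) = (0.5)²Var(Z_1) + (0.5)²Var(Z_2)
= (0.5)²·64 + (0.5)²·64 = 32
SD(S) = √32 ≈ 5.657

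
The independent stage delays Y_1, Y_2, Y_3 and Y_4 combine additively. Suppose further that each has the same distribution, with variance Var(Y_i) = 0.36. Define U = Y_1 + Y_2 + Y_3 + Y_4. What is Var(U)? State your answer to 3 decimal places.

By independence, Var(U) = (1)²Var(Y_1) + (1)²Var(Y_2) + (1)²Var(Y_3) + (1)²Var(Y_4)
= (1)²·0.36 + (1)²·0.36 + (1)²·0.36 + (1)²·0.36 = 1.44

1.440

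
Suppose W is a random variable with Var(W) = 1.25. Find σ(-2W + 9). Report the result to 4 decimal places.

Var(-2W + 9) = (-2)²·1.25 = 5
σ(-2W + 9) = √5 ≈ 2.2361

2.2361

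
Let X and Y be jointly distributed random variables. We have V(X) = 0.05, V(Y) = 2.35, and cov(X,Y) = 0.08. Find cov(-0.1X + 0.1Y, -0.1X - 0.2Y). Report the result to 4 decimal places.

-0.0457

cov(-0.1X + 0.1Y, -0.1X - 0.2Y) = (-0.1)(-0.1)V(X) + (0.1)(-0.2)V(Y) + [(-0.1)(-0.2) + (0.1)(-0.1)]cov(X,Y)
= 0.01·0.05 + -0.02·2.35 + 0.01·0.08 = -0.0457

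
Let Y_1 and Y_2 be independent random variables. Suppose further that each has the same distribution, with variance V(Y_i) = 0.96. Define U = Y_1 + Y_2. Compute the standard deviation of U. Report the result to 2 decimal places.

By independence, V(U) = (1)²V(Y_1) + (1)²V(Y_2)
= (1)²·0.96 + (1)²·0.96 = 1.92
SD(U) = √1.92 ≈ 1.39

1.39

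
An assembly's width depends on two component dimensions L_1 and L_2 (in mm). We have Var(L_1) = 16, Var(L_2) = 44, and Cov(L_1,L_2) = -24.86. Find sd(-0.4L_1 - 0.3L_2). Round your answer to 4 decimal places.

Var(-0.4L_1 - 0.3L_2) = (-0.4)²·Var(L_1) + (-0.3)²·Var(L_2) + 2·(-0.4)·(-0.3)·Cov(L_1,L_2)
= 0.16·16 + 0.09·44 + 0.24·-24.86 = 0.5536
sd(-0.4L_1 - 0.3L_2) = √0.5536 ≈ 0.7440

0.7440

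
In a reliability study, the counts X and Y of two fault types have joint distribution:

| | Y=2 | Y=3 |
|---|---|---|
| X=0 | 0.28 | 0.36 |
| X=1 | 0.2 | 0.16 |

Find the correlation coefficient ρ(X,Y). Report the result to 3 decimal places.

E[X] = 0.36,  E[Y] = 2.52
E[XY] = 0.88
cov(X,Y) = E[XY] − E[X]E[Y] = 0.88 − (0.36)(2.52) = -0.0272
Var(X) = 0.2304,  Var(Y) = 0.2496
ρ = -0.0272 / √(0.2304·0.2496) ≈ -0.113

-0.113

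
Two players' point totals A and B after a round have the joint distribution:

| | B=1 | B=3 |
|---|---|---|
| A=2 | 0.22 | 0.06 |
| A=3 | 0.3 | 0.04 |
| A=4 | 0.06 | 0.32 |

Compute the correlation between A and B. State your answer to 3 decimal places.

E[A] = 3.1,  E[B] = 1.84
E[AB] = 6.14
Cov(A,B) = E[AB] − E[A]E[B] = 6.14 − (3.1)(1.84) = 0.436
Var(A) = 0.65,  Var(B) = 0.9744
ρ = 0.436 / √(0.65·0.9744) ≈ 0.548

0.548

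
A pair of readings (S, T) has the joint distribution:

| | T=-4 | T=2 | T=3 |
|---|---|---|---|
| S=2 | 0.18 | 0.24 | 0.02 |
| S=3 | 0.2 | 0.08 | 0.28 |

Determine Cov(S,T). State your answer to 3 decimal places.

0.189

E[S] = 2.56,  E[T] = 0.02
E[ST] = 0.24
Cov(S,T) = E[ST] − E[S]E[T] = 0.24 − (2.56)(0.02) = 0.1888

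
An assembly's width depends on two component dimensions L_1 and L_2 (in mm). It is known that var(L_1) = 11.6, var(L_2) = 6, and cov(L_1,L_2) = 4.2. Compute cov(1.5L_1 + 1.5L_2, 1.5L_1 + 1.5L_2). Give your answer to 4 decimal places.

58.5000

cov(1.5L_1 + 1.5L_2, 1.5L_1 + 1.5L_2) = (1.5)(1.5)var(L_1) + (1.5)(1.5)var(L_2) + [(1.5)(1.5) + (1.5)(1.5)]cov(L_1,L_2)
= 2.25·11.6 + 2.25·6 + 4.5·4.2 = 58.5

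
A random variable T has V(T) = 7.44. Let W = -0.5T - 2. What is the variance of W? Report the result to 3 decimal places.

1.860

V(-0.5T - 2) = (-0.5)²·V(T) = 0.25·7.44 = 1.86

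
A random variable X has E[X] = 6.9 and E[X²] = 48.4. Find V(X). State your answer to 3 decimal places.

0.790

V(X) = 48.4 − (6.9)² = 0.79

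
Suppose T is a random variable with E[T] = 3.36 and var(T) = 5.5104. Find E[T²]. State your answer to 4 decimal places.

16.8000

E[T²] = var(T) + (E[T])² = 5.5104 + (3.36)² = 16.8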